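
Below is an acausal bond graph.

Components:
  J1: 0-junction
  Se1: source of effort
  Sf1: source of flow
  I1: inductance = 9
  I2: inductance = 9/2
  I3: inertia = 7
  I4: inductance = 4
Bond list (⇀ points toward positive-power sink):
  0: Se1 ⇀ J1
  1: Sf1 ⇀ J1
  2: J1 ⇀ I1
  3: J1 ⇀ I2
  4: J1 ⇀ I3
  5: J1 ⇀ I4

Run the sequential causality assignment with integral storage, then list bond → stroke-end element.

β0 |J1
β1 |Sf1
β2 |I1
β3 |I2
β4 |I3
β5 |I4

β0 stroke at J1  (Se1 fixes effort; stroke away)
β1 stroke at Sf1  (Sf1 fixes flow; stroke at Sf1)
β2 stroke at I1  (0-jn J1 has e-setter on 0)
β3 stroke at I2  (0-jn J1 has e-setter on 0)
β4 stroke at I3  (J1: bond 0 brought effort, rest push out)
β5 stroke at I4  (J1: bond 0 brought effort, rest push out)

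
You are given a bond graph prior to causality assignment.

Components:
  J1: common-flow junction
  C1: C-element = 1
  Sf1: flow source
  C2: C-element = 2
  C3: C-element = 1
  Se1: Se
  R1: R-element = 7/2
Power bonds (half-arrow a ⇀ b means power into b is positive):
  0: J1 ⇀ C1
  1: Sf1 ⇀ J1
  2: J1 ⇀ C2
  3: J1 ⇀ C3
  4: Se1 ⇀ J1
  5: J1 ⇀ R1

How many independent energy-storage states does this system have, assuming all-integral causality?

bond 1 stroke→Sf1  (Sf1 fixes flow; stroke at Sf1)
bond 4 stroke→J1  (Se1 fixes effort; stroke away)
bond 0 stroke→J1  (common-f at J1 fixed by 1)
bond 2 stroke→J1  (J1 flow already set via bond 1)
bond 3 stroke→J1  (1-jn J1 has f-setter on 1)
bond 5 stroke→J1  (J1: bond 1 brought flow, rest push out)

3  (C1, C2, C3 all integral)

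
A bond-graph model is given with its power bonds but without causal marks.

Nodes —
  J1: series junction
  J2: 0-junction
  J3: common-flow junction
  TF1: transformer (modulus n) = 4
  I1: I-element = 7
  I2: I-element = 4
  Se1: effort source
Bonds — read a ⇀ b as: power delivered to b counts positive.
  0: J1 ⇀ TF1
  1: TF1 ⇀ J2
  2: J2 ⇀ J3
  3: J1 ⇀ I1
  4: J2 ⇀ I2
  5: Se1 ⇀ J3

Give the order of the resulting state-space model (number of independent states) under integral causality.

2  (I1, I2 all integral)

bond 5 stroke at J3  (source Se1 imposes e)
bond 2 stroke at J2  (J3: last free bond brings flow in)
bond 1 stroke at TF1  (J2: bond 2 brought effort, rest push out)
bond 4 stroke at I2  (J2 effort already set via bond 2)
bond 0 stroke at J1  (TF1: transformer flips bond 1)
bond 3 stroke at I1  (J1 needs exactly one f-in)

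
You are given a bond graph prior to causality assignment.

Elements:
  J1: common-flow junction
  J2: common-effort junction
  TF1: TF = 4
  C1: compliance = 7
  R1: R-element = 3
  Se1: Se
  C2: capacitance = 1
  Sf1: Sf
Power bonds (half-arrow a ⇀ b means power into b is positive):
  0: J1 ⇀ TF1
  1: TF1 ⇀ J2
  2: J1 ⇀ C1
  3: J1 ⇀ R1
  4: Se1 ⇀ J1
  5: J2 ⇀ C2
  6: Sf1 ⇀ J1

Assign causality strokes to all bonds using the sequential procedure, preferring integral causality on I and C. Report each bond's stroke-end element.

β0 →J1
β1 →TF1
β2 →J1
β3 →J1
β4 →J1
β5 →J2
β6 →Sf1

β4 →J1  (source Se1 imposes e)
β6 →Sf1  (Sf1: flow source, stroke at near end)
β0 →J1  (J1 flow already set via bond 6)
β2 →J1  (1-jn J1 has f-setter on 6)
β3 →J1  (J1: bond 6 brought flow, rest push out)
β1 →TF1  (TF1 one-in-one-out from 0)
β5 →J2  (only one effort-in slot at J2)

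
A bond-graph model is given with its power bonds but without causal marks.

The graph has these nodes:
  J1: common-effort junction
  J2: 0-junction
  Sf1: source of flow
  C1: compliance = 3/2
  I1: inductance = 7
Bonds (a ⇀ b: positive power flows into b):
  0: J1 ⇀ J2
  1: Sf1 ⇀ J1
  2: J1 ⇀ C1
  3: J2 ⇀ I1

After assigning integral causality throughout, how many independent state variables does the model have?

β1 stroke at Sf1  (Sf1 fixes flow; stroke at Sf1)
β2 stroke at J1  (C1: C, integral causality)
β0 stroke at J2  (J1: bond 2 brought effort, rest push out)
β3 stroke at I1  (common-e at J2 fixed by 0)

2  (C1, I1 all integral)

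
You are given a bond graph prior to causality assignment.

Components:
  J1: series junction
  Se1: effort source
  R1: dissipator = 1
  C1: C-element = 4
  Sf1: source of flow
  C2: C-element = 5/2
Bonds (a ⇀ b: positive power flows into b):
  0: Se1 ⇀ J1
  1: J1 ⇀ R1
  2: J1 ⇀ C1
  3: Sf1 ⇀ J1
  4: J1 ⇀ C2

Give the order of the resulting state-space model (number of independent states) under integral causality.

2  (C1, C2 all integral)

bond 0 stroke→J1  (Se1: effort source, stroke at far end)
bond 3 stroke→Sf1  (Sf1 fixes flow; stroke at Sf1)
bond 1 stroke→J1  (J1: bond 3 brought flow, rest push out)
bond 2 stroke→J1  (1-jn J1 has f-setter on 3)
bond 4 stroke→J1  (common-f at J1 fixed by 3)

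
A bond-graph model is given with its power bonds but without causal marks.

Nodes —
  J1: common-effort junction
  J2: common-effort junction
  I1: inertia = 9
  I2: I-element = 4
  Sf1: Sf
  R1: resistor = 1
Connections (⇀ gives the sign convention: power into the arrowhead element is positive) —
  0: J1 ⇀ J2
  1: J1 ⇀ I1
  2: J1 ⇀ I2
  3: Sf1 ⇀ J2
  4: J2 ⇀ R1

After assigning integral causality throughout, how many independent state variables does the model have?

2  (I1, I2 all integral)

β3 stroke at Sf1  (Sf1: flow source, stroke at near end)
β1 stroke at I1  (I1: I, integral causality)
β2 stroke at I2  (I2 integral (f out))
β0 stroke at J1  (J1: last free bond brings effort in)
β4 stroke at J2  (J2: last free bond brings effort in)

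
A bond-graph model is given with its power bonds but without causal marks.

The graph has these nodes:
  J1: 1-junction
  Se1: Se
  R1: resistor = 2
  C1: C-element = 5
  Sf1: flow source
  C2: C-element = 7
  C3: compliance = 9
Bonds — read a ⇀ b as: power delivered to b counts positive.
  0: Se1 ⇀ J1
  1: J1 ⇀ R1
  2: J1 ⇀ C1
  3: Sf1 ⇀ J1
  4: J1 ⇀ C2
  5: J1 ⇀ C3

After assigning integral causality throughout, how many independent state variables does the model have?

b0 stroke at J1  (Se1: effort source, stroke at far end)
b3 stroke at Sf1  (Sf1 (Sf) sets flow on bond)
b1 stroke at J1  (J1: bond 3 brought flow, rest push out)
b2 stroke at J1  (J1: bond 3 brought flow, rest push out)
b4 stroke at J1  (1-jn J1 has f-setter on 3)
b5 stroke at J1  (J1 flow already set via bond 3)

3  (C1, C2, C3 all integral)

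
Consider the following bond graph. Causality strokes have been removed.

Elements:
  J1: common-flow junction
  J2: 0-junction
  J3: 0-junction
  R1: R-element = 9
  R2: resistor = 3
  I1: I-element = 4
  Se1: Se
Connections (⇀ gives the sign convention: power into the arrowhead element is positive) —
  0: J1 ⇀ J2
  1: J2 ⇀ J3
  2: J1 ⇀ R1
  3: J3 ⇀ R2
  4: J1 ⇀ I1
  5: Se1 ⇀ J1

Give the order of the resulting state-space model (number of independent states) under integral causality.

1  (I1 all integral)

b5 →J1  (source Se1 imposes e)
b4 →I1  (I1: I, integral causality)
b0 →J1  (1-jn J1 has f-setter on 4)
b2 →J1  (J1 flow already set via bond 4)
b1 →J2  (only one effort-in slot at J2)
b3 →J3  (closing 0-jn rule on J3)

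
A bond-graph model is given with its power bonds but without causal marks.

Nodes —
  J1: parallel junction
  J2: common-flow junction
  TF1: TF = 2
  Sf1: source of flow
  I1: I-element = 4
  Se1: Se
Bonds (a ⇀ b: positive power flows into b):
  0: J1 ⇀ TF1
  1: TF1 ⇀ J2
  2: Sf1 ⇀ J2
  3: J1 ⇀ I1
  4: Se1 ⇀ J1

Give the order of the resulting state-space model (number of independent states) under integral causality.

1  (I1 all integral)

β2 stroke at Sf1  (Sf1 fixes flow; stroke at Sf1)
β4 stroke at J1  (source Se1 imposes e)
β0 stroke at TF1  (J1: bond 4 brought effort, rest push out)
β3 stroke at I1  (common-e at J1 fixed by 4)
β1 stroke at J2  (common-f at J2 fixed by 2)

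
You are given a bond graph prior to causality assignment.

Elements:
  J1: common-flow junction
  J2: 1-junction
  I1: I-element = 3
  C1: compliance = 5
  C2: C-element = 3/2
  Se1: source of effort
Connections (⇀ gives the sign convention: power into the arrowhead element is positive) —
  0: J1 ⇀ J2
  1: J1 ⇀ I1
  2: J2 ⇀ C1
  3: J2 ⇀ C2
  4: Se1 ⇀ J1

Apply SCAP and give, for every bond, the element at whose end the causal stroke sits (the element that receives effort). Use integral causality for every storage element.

b4 →J1  (Se1: effort source, stroke at far end)
b1 →I1  (prefer integral on I1)
b0 →J1  (1-jn J1 has f-setter on 1)
b2 →J2  (J2 flow already set via bond 0)
b3 →J2  (J2: bond 0 brought flow, rest push out)

bond 0 stroke→J1
bond 1 stroke→I1
bond 2 stroke→J2
bond 3 stroke→J2
bond 4 stroke→J1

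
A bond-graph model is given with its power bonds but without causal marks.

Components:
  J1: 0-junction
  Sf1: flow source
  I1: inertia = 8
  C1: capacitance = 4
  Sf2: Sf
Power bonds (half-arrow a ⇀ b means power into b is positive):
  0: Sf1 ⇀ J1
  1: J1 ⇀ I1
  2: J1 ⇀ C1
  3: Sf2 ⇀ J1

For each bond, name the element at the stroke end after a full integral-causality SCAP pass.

β0 →Sf1
β1 →I1
β2 →J1
β3 →Sf2

b0 stroke→Sf1  (Sf1 fixes flow; stroke at Sf1)
b3 stroke→Sf2  (Sf2 fixes flow; stroke at Sf2)
b1 stroke→I1  (prefer integral on I1)
b2 stroke→J1  (J1: last free bond brings effort in)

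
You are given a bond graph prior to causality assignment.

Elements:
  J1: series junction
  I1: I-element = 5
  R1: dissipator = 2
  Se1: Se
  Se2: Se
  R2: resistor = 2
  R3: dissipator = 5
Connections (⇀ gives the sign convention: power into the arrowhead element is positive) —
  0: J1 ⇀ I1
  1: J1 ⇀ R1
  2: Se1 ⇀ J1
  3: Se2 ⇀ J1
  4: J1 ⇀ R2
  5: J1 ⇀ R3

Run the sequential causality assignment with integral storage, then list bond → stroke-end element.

b0 |I1
b1 |J1
b2 |J1
b3 |J1
b4 |J1
b5 |J1

β2 →J1  (Se1 (Se) sets effort on bond)
β3 →J1  (source Se2 imposes e)
β0 →I1  (I1 integral (f out))
β1 →J1  (common-f at J1 fixed by 0)
β4 →J1  (common-f at J1 fixed by 0)
β5 →J1  (J1: bond 0 brought flow, rest push out)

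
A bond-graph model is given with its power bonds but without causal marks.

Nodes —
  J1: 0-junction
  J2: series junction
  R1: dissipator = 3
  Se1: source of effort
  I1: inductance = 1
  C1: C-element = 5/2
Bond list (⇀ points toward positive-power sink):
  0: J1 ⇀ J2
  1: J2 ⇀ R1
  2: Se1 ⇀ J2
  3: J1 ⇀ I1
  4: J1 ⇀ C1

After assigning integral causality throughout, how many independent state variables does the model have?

2  (C1, I1 all integral)

β2 stroke→J2  (Se1: effort source, stroke at far end)
β3 stroke→I1  (I1: I, integral causality)
β4 stroke→J1  (C1 integral (e out))
β0 stroke→J2  (J1: bond 4 brought effort, rest push out)
β1 stroke→R1  (J2 needs exactly one f-in)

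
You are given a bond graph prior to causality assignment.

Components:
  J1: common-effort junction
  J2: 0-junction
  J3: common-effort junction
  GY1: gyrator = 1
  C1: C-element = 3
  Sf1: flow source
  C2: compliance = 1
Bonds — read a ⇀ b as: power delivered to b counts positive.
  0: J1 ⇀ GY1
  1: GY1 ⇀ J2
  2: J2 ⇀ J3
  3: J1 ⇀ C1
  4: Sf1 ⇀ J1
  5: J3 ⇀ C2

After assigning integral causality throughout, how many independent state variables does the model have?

2  (C1, C2 all integral)

#4 stroke→Sf1  (Sf1 (Sf) sets flow on bond)
#3 stroke→J1  (C1 outputs effort q/C1)
#0 stroke→GY1  (common-e at J1 fixed by 3)
#1 stroke→GY1  (GY1: gyrator matches bond 0)
#2 stroke→J2  (J2 needs exactly one e-in)
#5 stroke→J3  (only one effort-in slot at J3)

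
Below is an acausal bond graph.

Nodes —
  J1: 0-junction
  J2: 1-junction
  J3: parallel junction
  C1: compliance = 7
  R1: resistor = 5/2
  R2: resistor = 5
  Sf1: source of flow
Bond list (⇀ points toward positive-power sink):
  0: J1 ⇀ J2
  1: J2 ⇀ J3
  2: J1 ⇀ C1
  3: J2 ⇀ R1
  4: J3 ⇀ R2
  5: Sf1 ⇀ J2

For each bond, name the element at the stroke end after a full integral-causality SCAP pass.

b5 stroke at Sf1  (Sf1 (Sf) sets flow on bond)
b0 stroke at J2  (J2 flow already set via bond 5)
b1 stroke at J2  (common-f at J2 fixed by 5)
b3 stroke at J2  (J2: bond 5 brought flow, rest push out)
b4 stroke at J3  (J3: last free bond brings effort in)
b2 stroke at J1  (only one effort-in slot at J1)

β0 stroke at J2
β1 stroke at J2
β2 stroke at J1
β3 stroke at J2
β4 stroke at J3
β5 stroke at Sf1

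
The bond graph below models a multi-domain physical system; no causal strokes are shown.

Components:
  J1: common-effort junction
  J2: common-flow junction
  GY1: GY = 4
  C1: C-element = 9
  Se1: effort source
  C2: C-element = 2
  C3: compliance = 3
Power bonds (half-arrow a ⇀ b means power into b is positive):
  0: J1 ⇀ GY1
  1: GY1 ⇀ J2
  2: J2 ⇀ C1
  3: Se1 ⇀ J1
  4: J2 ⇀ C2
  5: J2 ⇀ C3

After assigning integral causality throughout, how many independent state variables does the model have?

3  (C1, C2, C3 all integral)

β3 stroke at J1  (Se1 (Se) sets effort on bond)
β0 stroke at GY1  (J1 effort already set via bond 3)
β1 stroke at GY1  (GY GY1: same side as bond 0)
β2 stroke at J2  (common-f at J2 fixed by 1)
β4 stroke at J2  (1-jn J2 has f-setter on 1)
β5 stroke at J2  (common-f at J2 fixed by 1)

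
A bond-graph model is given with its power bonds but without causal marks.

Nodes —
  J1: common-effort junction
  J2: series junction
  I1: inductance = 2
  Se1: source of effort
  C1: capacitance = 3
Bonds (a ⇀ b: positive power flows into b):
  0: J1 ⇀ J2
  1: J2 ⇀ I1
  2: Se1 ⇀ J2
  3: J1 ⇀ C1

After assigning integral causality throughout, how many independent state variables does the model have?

β2 stroke at J2  (Se1: effort source, stroke at far end)
β1 stroke at I1  (I1 integral (f out))
β0 stroke at J2  (common-f at J2 fixed by 1)
β3 stroke at J1  (J1 needs exactly one e-in)

2  (C1, I1 all integral)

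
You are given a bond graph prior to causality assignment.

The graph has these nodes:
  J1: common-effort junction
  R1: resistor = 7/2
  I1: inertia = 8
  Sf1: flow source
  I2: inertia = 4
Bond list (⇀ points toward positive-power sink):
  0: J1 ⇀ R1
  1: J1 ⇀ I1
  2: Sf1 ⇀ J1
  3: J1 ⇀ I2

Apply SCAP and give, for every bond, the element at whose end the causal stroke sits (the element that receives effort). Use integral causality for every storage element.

bond 0 stroke→J1
bond 1 stroke→I1
bond 2 stroke→Sf1
bond 3 stroke→I2

#2 stroke→Sf1  (Sf1 fixes flow; stroke at Sf1)
#1 stroke→I1  (I1 integral (f out))
#3 stroke→I2  (I2 outputs flow p/I2)
#0 stroke→J1  (only one effort-in slot at J1)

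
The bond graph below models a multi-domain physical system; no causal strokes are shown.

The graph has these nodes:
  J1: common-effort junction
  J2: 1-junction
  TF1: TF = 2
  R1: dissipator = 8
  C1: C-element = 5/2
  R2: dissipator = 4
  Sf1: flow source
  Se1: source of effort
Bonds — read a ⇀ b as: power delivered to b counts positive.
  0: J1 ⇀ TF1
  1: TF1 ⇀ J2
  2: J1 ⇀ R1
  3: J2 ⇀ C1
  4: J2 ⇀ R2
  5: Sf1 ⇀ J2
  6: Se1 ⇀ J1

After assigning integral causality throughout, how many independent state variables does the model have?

b5 stroke at Sf1  (source Sf1 imposes f)
b6 stroke at J1  (Se1 (Se) sets effort on bond)
b0 stroke at TF1  (0-jn J1 has e-setter on 6)
b2 stroke at R1  (J1 effort already set via bond 6)
b1 stroke at J2  (J2 flow already set via bond 5)
b3 stroke at J2  (J2 flow already set via bond 5)
b4 stroke at J2  (J2: bond 5 brought flow, rest push out)

1  (C1 all integral)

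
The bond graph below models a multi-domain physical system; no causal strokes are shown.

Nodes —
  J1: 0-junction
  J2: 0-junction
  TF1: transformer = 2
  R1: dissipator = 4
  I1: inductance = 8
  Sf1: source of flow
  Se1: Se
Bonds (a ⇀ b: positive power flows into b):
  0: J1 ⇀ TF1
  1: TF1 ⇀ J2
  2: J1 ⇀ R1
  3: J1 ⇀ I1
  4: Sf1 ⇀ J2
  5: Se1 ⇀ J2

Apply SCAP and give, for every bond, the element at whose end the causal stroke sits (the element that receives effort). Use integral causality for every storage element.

β0 |J1
β1 |TF1
β2 |R1
β3 |I1
β4 |Sf1
β5 |J2

b4 |Sf1  (Sf1: flow source, stroke at near end)
b5 |J2  (Se1: effort source, stroke at far end)
b1 |TF1  (common-e at J2 fixed by 5)
b0 |J1  (TF TF1: opposite of bond 1)
b2 |R1  (common-e at J1 fixed by 0)
b3 |I1  (common-e at J1 fixed by 0)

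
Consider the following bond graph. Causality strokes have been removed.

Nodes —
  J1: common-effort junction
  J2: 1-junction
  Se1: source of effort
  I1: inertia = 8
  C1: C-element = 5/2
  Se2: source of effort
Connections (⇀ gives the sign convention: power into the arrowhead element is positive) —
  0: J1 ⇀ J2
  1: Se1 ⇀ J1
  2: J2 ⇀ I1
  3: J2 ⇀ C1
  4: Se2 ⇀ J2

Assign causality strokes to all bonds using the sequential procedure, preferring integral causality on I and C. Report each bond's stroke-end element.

#0 stroke at J2
#1 stroke at J1
#2 stroke at I1
#3 stroke at J2
#4 stroke at J2

#1 →J1  (Se1 (Se) sets effort on bond)
#4 →J2  (source Se2 imposes e)
#0 →J2  (0-jn J1 has e-setter on 1)
#2 →I1  (I1 integral (f out))
#3 →J2  (J2: bond 2 brought flow, rest push out)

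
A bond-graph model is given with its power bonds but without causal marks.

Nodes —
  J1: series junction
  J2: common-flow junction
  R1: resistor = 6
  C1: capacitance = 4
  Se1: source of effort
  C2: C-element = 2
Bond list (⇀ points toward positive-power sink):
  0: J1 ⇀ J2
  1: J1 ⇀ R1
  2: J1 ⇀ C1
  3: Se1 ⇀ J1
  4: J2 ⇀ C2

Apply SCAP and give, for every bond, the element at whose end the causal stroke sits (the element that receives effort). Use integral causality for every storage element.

β0 stroke at J1
β1 stroke at R1
β2 stroke at J1
β3 stroke at J1
β4 stroke at J2

#3 stroke→J1  (Se1 (Se) sets effort on bond)
#2 stroke→J1  (prefer integral on C1)
#4 stroke→J2  (C2: C, integral causality)
#0 stroke→J1  (J2: last free bond brings flow in)
#1 stroke→R1  (only one flow-in slot at J1)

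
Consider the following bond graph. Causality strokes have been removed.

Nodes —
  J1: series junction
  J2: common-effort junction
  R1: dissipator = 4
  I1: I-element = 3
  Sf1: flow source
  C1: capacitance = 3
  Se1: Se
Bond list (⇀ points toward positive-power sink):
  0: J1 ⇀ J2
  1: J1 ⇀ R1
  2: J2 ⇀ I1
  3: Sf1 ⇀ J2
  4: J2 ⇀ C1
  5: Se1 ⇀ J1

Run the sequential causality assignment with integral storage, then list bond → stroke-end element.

#3 →Sf1  (Sf1: flow source, stroke at near end)
#5 →J1  (Se1 (Se) sets effort on bond)
#2 →I1  (I1 outputs flow p/I1)
#4 →J2  (C1 outputs effort q/C1)
#0 →J1  (J2 effort already set via bond 4)
#1 →R1  (J1: last free bond brings flow in)

b0 →J1
b1 →R1
b2 →I1
b3 →Sf1
b4 →J2
b5 →J1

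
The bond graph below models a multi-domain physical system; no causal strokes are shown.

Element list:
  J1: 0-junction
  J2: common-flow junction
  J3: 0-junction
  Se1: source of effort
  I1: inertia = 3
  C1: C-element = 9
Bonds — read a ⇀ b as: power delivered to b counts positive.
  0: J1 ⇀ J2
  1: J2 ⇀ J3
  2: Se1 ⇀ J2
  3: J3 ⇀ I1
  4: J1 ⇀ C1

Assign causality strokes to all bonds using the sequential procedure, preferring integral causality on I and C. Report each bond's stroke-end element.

bond 0 stroke→J2
bond 1 stroke→J3
bond 2 stroke→J2
bond 3 stroke→I1
bond 4 stroke→J1

β2 stroke→J2  (Se1 (Se) sets effort on bond)
β3 stroke→I1  (I1: I, integral causality)
β1 stroke→J3  (J3 needs exactly one e-in)
β0 stroke→J2  (common-f at J2 fixed by 1)
β4 stroke→J1  (only one effort-in slot at J1)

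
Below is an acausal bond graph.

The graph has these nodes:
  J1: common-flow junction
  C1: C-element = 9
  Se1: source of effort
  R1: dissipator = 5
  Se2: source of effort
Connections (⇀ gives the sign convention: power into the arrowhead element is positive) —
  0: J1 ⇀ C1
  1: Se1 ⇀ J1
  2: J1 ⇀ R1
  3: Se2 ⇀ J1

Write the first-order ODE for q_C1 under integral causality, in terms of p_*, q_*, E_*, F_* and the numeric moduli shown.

bond 1 stroke→J1  (Se1 (Se) sets effort on bond)
bond 3 stroke→J1  (Se2 (Se) sets effort on bond)
bond 0 stroke→J1  (C1 outputs effort q/C1)
bond 2 stroke→R1  (only one flow-in slot at J1)

dq_C1/dt = E_Se1/5 + E_Se2/5 - q_C1/45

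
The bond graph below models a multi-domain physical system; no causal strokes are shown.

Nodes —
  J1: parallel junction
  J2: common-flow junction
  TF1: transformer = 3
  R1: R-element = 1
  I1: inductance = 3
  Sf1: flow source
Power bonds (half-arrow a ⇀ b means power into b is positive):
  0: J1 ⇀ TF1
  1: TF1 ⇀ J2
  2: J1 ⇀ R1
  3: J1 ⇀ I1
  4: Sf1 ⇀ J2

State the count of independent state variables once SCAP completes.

b4 |Sf1  (Sf1 fixes flow; stroke at Sf1)
b1 |J2  (J2: bond 4 brought flow, rest push out)
b0 |TF1  (TF1: transformer flips bond 1)
b3 |I1  (prefer integral on I1)
b2 |J1  (J1 needs exactly one e-in)

1  (I1 all integral)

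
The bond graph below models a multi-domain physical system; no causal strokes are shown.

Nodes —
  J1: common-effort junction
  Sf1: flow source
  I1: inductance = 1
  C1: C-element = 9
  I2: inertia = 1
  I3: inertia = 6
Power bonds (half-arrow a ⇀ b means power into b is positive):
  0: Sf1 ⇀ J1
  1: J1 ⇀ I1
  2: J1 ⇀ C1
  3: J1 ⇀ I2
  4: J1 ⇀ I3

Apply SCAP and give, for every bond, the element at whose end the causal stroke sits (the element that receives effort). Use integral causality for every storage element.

#0 stroke at Sf1  (Sf1 (Sf) sets flow on bond)
#1 stroke at I1  (prefer integral on I1)
#2 stroke at J1  (C1 integral (e out))
#3 stroke at I2  (0-jn J1 has e-setter on 2)
#4 stroke at I3  (common-e at J1 fixed by 2)

b0 stroke→Sf1
b1 stroke→I1
b2 stroke→J1
b3 stroke→I2
b4 stroke→I3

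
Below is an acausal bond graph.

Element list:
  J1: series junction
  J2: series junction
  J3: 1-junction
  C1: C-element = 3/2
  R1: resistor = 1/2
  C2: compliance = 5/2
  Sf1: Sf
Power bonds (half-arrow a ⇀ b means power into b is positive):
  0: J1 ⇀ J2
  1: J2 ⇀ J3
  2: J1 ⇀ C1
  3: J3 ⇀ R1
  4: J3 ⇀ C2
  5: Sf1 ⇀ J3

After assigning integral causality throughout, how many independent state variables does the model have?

#5 stroke at Sf1  (Sf1 fixes flow; stroke at Sf1)
#1 stroke at J3  (J3 flow already set via bond 5)
#3 stroke at J3  (common-f at J3 fixed by 5)
#4 stroke at J3  (common-f at J3 fixed by 5)
#0 stroke at J2  (common-f at J2 fixed by 1)
#2 stroke at J1  (common-f at J1 fixed by 0)

2  (C1, C2 all integral)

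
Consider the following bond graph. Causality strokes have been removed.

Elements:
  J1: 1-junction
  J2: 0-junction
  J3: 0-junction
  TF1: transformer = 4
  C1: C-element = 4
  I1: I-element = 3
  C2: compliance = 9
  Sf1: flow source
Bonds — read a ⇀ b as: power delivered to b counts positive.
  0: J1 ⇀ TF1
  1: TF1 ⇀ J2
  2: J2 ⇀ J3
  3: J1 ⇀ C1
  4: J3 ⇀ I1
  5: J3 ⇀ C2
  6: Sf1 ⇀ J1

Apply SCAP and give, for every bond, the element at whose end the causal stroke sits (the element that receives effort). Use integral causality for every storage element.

bond 0 stroke→J1
bond 1 stroke→TF1
bond 2 stroke→J2
bond 3 stroke→J1
bond 4 stroke→I1
bond 5 stroke→J3
bond 6 stroke→Sf1

β6 |Sf1  (Sf1 (Sf) sets flow on bond)
β0 |J1  (common-f at J1 fixed by 6)
β3 |J1  (common-f at J1 fixed by 6)
β1 |TF1  (TF1: transformer flips bond 0)
β2 |J2  (J2 needs exactly one e-in)
β4 |I1  (I1 integral (f out))
β5 |J3  (J3 needs exactly one e-in)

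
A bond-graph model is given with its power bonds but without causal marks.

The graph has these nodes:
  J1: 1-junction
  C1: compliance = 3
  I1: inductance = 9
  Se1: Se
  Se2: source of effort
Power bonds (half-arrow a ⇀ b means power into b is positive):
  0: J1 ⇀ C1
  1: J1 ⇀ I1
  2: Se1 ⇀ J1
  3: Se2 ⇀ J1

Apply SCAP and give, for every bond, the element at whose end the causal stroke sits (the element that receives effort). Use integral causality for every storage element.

bond 2 stroke at J1  (source Se1 imposes e)
bond 3 stroke at J1  (Se2 (Se) sets effort on bond)
bond 0 stroke at J1  (C1 integral (e out))
bond 1 stroke at I1  (only one flow-in slot at J1)

b0 |J1
b1 |I1
b2 |J1
b3 |J1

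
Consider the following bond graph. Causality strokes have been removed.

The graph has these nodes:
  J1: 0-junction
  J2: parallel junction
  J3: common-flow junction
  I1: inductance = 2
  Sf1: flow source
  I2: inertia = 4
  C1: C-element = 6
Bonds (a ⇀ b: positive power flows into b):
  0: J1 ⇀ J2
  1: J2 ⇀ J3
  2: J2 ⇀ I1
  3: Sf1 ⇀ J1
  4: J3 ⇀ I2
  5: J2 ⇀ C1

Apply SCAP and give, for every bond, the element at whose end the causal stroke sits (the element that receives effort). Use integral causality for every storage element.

#3 stroke→Sf1  (Sf1: flow source, stroke at near end)
#0 stroke→J1  (J1 needs exactly one e-in)
#2 stroke→I1  (prefer integral on I1)
#4 stroke→I2  (I2 integral (f out))
#1 stroke→J3  (common-f at J3 fixed by 4)
#5 stroke→J2  (J2 needs exactly one e-in)

β0 stroke at J1
β1 stroke at J3
β2 stroke at I1
β3 stroke at Sf1
β4 stroke at I2
β5 stroke at J2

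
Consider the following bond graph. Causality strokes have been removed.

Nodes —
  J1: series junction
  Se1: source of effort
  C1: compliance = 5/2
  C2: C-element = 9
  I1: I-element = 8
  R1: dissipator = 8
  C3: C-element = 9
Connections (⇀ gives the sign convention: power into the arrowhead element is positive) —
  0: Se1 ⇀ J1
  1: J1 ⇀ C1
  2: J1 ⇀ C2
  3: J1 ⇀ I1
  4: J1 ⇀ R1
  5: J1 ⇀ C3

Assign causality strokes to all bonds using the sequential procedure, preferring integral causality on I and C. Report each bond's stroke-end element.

b0 stroke at J1  (Se1: effort source, stroke at far end)
b1 stroke at J1  (C1 integral (e out))
b2 stroke at J1  (C2 integral (e out))
b3 stroke at I1  (I1 outputs flow p/I1)
b4 stroke at J1  (1-jn J1 has f-setter on 3)
b5 stroke at J1  (common-f at J1 fixed by 3)

#0 stroke→J1
#1 stroke→J1
#2 stroke→J1
#3 stroke→I1
#4 stroke→J1
#5 stroke→J1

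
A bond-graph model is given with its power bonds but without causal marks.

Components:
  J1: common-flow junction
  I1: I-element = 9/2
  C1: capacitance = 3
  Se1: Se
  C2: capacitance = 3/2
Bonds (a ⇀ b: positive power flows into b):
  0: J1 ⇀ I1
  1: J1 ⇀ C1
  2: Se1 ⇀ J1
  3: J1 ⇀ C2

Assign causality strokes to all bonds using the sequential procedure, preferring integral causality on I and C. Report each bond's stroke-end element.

#0 stroke→I1
#1 stroke→J1
#2 stroke→J1
#3 stroke→J1

#2 |J1  (Se1 (Se) sets effort on bond)
#0 |I1  (I1: I, integral causality)
#1 |J1  (common-f at J1 fixed by 0)
#3 |J1  (J1: bond 0 brought flow, rest push out)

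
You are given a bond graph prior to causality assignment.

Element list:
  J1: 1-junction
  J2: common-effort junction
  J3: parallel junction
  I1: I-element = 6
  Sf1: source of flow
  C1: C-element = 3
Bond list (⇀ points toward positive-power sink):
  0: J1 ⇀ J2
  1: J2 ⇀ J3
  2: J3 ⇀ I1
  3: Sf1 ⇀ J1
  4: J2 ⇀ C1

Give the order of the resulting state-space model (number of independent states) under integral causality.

2  (C1, I1 all integral)

b3 stroke→Sf1  (source Sf1 imposes f)
b0 stroke→J1  (J1 flow already set via bond 3)
b2 stroke→I1  (I1 outputs flow p/I1)
b1 stroke→J3  (only one effort-in slot at J3)
b4 stroke→J2  (closing 0-jn rule on J2)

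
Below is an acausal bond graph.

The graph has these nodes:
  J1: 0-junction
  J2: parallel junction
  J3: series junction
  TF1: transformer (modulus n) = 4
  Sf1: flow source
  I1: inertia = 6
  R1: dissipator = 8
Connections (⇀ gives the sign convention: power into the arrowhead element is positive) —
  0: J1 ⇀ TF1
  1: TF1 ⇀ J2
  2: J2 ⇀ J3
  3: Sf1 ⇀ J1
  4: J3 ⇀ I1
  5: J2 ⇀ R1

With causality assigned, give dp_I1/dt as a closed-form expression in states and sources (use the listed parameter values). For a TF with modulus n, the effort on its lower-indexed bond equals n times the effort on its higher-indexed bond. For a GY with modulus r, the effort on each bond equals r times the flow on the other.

dp_I1/dt = 32*F_Sf1 - 4*p_I1/3

bond 3 stroke→Sf1  (Sf1 (Sf) sets flow on bond)
bond 0 stroke→J1  (J1 needs exactly one e-in)
bond 1 stroke→TF1  (TF1: transformer flips bond 0)
bond 4 stroke→I1  (I1 integral (f out))
bond 2 stroke→J3  (1-jn J3 has f-setter on 4)
bond 5 stroke→J2  (J2 needs exactly one e-in)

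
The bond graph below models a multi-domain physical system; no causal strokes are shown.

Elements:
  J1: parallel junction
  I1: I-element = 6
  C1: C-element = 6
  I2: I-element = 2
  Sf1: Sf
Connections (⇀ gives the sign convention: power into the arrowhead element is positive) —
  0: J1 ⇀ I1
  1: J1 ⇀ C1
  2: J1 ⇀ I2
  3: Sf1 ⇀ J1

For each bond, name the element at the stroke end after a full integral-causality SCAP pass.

bond 3 stroke→Sf1  (Sf1 fixes flow; stroke at Sf1)
bond 0 stroke→I1  (prefer integral on I1)
bond 1 stroke→J1  (prefer integral on C1)
bond 2 stroke→I2  (0-jn J1 has e-setter on 1)

β0 |I1
β1 |J1
β2 |I2
β3 |Sf1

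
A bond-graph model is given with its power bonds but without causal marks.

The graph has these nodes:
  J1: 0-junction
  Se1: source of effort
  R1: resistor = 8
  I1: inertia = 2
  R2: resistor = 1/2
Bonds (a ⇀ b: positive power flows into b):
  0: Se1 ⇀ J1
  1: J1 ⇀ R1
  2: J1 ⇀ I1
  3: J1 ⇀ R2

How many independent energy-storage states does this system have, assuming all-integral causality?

1  (I1 all integral)

bond 0 →J1  (Se1: effort source, stroke at far end)
bond 1 →R1  (J1 effort already set via bond 0)
bond 2 →I1  (J1: bond 0 brought effort, rest push out)
bond 3 →R2  (0-jn J1 has e-setter on 0)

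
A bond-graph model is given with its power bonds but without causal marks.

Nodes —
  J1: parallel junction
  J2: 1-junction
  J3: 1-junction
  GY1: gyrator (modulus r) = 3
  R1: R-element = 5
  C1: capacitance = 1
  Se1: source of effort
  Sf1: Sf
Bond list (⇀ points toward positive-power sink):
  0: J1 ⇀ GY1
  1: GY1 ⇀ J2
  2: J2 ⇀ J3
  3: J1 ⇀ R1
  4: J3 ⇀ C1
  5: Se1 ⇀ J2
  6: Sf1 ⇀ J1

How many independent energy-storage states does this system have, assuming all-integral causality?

1  (C1 all integral)

#5 |J2  (Se1 fixes effort; stroke away)
#6 |Sf1  (source Sf1 imposes f)
#4 |J3  (C1 integral (e out))
#2 |J2  (J3 needs exactly one f-in)
#1 |GY1  (J2: last free bond brings flow in)
#0 |GY1  (GY GY1: same side as bond 1)
#3 |J1  (closing 0-jn rule on J1)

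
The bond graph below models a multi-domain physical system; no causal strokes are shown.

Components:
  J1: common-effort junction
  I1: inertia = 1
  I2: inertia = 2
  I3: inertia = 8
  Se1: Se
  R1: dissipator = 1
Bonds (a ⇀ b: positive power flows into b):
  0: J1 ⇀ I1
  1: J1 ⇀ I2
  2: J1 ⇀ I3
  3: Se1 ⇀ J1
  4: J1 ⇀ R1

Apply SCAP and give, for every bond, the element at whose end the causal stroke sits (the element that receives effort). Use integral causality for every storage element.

b0 stroke→I1
b1 stroke→I2
b2 stroke→I3
b3 stroke→J1
b4 stroke→R1

bond 3 stroke at J1  (Se1 (Se) sets effort on bond)
bond 0 stroke at I1  (0-jn J1 has e-setter on 3)
bond 1 stroke at I2  (J1: bond 3 brought effort, rest push out)
bond 2 stroke at I3  (J1 effort already set via bond 3)
bond 4 stroke at R1  (0-jn J1 has e-setter on 3)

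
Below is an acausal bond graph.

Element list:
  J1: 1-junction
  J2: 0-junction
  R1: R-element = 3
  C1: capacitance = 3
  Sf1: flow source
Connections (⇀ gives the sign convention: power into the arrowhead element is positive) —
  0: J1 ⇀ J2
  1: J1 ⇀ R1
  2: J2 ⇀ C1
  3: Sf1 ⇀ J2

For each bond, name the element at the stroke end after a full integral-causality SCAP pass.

bond 3 stroke→Sf1  (source Sf1 imposes f)
bond 2 stroke→J2  (prefer integral on C1)
bond 0 stroke→J1  (common-e at J2 fixed by 2)
bond 1 stroke→R1  (closing 1-jn rule on J1)

#0 stroke at J1
#1 stroke at R1
#2 stroke at J2
#3 stroke at Sf1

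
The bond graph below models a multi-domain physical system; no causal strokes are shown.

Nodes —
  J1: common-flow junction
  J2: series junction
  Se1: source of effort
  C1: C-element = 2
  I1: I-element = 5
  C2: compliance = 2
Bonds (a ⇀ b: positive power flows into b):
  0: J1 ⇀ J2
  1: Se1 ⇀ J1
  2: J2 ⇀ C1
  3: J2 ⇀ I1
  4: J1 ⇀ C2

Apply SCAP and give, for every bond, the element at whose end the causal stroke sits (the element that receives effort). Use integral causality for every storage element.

β0 |J2
β1 |J1
β2 |J2
β3 |I1
β4 |J1

β1 →J1  (Se1 fixes effort; stroke away)
β2 →J2  (C1 integral (e out))
β3 →I1  (I1 integral (f out))
β0 →J2  (J2: bond 3 brought flow, rest push out)
β4 →J1  (common-f at J1 fixed by 0)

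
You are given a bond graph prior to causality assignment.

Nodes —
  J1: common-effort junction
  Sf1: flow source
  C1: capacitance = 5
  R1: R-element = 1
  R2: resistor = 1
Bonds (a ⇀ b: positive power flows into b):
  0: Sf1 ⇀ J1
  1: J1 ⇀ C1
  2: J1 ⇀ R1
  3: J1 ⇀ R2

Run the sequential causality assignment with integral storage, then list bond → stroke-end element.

bond 0 |Sf1  (Sf1: flow source, stroke at near end)
bond 1 |J1  (C1 integral (e out))
bond 2 |R1  (0-jn J1 has e-setter on 1)
bond 3 |R2  (0-jn J1 has e-setter on 1)

β0 stroke→Sf1
β1 stroke→J1
β2 stroke→R1
β3 stroke→R2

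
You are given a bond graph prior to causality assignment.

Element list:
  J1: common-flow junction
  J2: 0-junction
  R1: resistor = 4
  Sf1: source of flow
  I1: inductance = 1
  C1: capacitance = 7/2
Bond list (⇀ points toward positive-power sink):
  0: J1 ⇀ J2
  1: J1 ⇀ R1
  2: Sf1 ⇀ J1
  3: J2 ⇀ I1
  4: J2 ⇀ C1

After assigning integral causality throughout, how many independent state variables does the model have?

bond 2 stroke→Sf1  (source Sf1 imposes f)
bond 0 stroke→J1  (common-f at J1 fixed by 2)
bond 1 stroke→J1  (common-f at J1 fixed by 2)
bond 3 stroke→I1  (prefer integral on I1)
bond 4 stroke→J2  (only one effort-in slot at J2)

2  (C1, I1 all integral)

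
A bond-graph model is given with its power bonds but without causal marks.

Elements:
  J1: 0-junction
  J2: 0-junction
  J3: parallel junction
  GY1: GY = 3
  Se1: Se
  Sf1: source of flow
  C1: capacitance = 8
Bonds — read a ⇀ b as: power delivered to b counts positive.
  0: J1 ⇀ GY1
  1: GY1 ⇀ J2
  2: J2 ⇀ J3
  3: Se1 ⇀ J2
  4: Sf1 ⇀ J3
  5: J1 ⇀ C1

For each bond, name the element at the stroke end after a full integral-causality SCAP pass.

bond 0 →GY1
bond 1 →GY1
bond 2 →J3
bond 3 →J2
bond 4 →Sf1
bond 5 →J1

β3 |J2  (source Se1 imposes e)
β4 |Sf1  (Sf1: flow source, stroke at near end)
β1 |GY1  (J2: bond 3 brought effort, rest push out)
β2 |J3  (J2 effort already set via bond 3)
β0 |GY1  (GY1 both-in/both-out from 1)
β5 |J1  (J1 needs exactly one e-in)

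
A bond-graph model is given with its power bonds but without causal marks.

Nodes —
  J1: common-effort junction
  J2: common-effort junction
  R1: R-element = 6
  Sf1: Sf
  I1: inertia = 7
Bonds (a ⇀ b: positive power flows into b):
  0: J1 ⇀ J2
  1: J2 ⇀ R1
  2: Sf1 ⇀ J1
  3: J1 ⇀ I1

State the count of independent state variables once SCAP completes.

1  (I1 all integral)

bond 2 stroke→Sf1  (source Sf1 imposes f)
bond 3 stroke→I1  (I1: I, integral causality)
bond 0 stroke→J1  (J1 needs exactly one e-in)
bond 1 stroke→J2  (J2 needs exactly one e-in)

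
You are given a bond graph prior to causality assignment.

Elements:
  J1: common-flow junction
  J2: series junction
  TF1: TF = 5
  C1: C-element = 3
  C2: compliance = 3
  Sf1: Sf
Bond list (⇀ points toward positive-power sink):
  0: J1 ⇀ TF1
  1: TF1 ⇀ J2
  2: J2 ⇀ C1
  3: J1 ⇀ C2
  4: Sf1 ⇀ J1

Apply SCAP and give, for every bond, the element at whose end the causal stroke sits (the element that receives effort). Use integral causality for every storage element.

β0 stroke→J1
β1 stroke→TF1
β2 stroke→J2
β3 stroke→J1
β4 stroke→Sf1

b4 stroke→Sf1  (Sf1 fixes flow; stroke at Sf1)
b0 stroke→J1  (common-f at J1 fixed by 4)
b3 stroke→J1  (common-f at J1 fixed by 4)
b1 stroke→TF1  (TF1: transformer flips bond 0)
b2 stroke→J2  (common-f at J2 fixed by 1)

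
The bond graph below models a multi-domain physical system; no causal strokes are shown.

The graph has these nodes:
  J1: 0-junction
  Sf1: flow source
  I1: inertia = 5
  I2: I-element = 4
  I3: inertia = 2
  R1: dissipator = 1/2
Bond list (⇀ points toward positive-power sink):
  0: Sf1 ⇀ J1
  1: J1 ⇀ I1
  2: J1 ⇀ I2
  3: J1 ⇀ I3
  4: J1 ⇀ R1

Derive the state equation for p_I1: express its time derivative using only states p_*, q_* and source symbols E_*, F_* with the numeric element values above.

#0 stroke at Sf1  (Sf1 (Sf) sets flow on bond)
#1 stroke at I1  (prefer integral on I1)
#2 stroke at I2  (I2 outputs flow p/I2)
#3 stroke at I3  (I3: I, integral causality)
#4 stroke at J1  (J1 needs exactly one e-in)

dp_I1/dt = F_Sf1/2 - p_I1/10 - p_I2/8 - p_I3/4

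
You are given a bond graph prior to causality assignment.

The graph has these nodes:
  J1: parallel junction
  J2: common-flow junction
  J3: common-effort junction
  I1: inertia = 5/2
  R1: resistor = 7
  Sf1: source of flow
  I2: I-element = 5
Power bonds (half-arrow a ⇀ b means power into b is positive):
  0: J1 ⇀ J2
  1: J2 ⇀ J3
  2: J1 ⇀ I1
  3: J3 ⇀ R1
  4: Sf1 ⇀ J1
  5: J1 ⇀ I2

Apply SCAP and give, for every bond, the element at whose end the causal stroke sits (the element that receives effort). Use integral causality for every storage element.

bond 0 →J1
bond 1 →J2
bond 2 →I1
bond 3 →J3
bond 4 →Sf1
bond 5 →I2

#4 stroke at Sf1  (Sf1 (Sf) sets flow on bond)
#2 stroke at I1  (prefer integral on I1)
#5 stroke at I2  (I2 integral (f out))
#0 stroke at J1  (J1: last free bond brings effort in)
#1 stroke at J2  (J2 flow already set via bond 0)
#3 stroke at J3  (closing 0-jn rule on J3)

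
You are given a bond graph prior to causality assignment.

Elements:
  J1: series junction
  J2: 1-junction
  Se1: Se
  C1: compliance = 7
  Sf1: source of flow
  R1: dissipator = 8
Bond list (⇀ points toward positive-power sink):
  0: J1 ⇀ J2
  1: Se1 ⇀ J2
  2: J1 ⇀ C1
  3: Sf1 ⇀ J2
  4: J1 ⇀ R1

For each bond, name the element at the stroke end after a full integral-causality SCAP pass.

b1 |J2  (Se1 (Se) sets effort on bond)
b3 |Sf1  (Sf1 (Sf) sets flow on bond)
b0 |J2  (J2 flow already set via bond 3)
b2 |J1  (1-jn J1 has f-setter on 0)
b4 |J1  (J1 flow already set via bond 0)

bond 0 stroke at J2
bond 1 stroke at J2
bond 2 stroke at J1
bond 3 stroke at Sf1
bond 4 stroke at J1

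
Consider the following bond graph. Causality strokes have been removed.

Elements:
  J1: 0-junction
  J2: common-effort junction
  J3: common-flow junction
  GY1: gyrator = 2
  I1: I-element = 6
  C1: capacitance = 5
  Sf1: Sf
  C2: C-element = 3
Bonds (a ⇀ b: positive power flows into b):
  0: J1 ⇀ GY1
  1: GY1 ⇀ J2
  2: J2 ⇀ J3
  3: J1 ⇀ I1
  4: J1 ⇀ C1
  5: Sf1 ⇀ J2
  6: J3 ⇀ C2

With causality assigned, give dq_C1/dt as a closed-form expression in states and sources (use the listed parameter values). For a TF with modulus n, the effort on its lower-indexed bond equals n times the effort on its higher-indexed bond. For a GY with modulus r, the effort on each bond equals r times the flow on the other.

dq_C1/dt = -p_I1/6 - q_C2/6

#5 stroke at Sf1  (source Sf1 imposes f)
#3 stroke at I1  (I1: I, integral causality)
#4 stroke at J1  (prefer integral on C1)
#0 stroke at GY1  (J1: bond 4 brought effort, rest push out)
#1 stroke at GY1  (GY1: gyrator matches bond 0)
#2 stroke at J2  (J2 needs exactly one e-in)
#6 stroke at J3  (common-f at J3 fixed by 2)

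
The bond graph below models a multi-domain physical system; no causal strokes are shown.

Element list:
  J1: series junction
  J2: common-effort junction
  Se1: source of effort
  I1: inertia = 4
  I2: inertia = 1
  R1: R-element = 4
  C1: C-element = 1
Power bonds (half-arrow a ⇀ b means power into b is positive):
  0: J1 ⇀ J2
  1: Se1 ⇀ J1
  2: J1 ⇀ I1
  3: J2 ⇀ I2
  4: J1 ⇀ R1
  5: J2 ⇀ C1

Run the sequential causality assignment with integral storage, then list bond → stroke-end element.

β0 stroke at J1
β1 stroke at J1
β2 stroke at I1
β3 stroke at I2
β4 stroke at J1
β5 stroke at J2

b1 stroke→J1  (source Se1 imposes e)
b2 stroke→I1  (prefer integral on I1)
b0 stroke→J1  (common-f at J1 fixed by 2)
b4 stroke→J1  (J1 flow already set via bond 2)
b3 stroke→I2  (I2 outputs flow p/I2)
b5 stroke→J2  (only one effort-in slot at J2)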